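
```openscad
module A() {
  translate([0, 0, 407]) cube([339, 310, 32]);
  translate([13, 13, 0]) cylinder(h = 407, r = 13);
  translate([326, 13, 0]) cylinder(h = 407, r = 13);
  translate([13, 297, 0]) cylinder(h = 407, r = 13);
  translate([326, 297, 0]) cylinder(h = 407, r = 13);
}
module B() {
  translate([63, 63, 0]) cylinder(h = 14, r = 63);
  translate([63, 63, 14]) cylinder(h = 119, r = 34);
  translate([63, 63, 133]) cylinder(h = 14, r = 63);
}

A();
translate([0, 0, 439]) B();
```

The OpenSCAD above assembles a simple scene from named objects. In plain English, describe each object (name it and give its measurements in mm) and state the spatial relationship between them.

A is a four-legged stool. The seat is 339×310 mm, 32 mm thick, top at z = 439 mm. It stands on four round legs, each 26 mm in diameter, from z = 0 to the seat underside, each leg's axis is inset half a diameter from the nearest pair of seat edges (so the leg's bounding box is flush with the corner).

B is a spool: two coaxial disc flanges of radius 63 mm and thickness 14 mm, joined by a core cylinder of radius 34 mm and height 119 mm. The lower flange rests on z = 0 and the three cylinders share a vertical axis.

The spool is on top of the stool.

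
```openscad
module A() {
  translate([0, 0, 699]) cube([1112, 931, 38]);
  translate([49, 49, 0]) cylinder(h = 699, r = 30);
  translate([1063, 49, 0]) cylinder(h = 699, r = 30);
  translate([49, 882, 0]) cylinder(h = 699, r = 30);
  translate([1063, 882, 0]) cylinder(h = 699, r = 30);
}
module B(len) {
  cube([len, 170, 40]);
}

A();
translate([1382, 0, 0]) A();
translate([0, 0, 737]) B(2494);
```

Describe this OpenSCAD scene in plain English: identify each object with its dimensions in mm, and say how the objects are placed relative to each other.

A is a table with a 1112×931 mm rectangular top, 38 mm thick, top surface at z = 737 mm, supported by four round legs of 60 mm diameter, each leg's bounding box inset 19 mm from the nearest pair of top edges, running from the floor.

B is a rectangular beam 2494 mm long (x), 170 mm deep (y), 40 mm thick (z).

The beam spans the tops of two tables placed 270 mm apart, resting at z = 737 mm.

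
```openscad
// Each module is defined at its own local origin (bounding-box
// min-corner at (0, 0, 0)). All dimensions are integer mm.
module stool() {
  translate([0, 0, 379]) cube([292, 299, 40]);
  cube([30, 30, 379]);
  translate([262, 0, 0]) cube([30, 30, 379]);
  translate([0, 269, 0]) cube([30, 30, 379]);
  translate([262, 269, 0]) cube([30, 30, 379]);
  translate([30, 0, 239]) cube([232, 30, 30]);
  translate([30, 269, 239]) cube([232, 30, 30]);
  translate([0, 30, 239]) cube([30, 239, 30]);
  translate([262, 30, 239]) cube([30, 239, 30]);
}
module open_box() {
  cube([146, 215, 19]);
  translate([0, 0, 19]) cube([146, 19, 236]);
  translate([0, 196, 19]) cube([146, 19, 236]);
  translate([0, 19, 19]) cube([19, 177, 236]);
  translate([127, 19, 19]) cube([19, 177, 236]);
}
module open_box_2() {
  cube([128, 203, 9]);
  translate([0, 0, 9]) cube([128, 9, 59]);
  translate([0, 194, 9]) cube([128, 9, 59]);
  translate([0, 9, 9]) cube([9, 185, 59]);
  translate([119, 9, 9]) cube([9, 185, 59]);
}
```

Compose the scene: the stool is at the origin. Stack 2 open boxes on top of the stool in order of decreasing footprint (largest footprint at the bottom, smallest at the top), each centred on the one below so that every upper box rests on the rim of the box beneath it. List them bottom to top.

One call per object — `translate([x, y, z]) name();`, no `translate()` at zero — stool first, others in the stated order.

stool();
translate([73, 42, 419]) open_box();
translate([82, 48, 674]) open_box_2();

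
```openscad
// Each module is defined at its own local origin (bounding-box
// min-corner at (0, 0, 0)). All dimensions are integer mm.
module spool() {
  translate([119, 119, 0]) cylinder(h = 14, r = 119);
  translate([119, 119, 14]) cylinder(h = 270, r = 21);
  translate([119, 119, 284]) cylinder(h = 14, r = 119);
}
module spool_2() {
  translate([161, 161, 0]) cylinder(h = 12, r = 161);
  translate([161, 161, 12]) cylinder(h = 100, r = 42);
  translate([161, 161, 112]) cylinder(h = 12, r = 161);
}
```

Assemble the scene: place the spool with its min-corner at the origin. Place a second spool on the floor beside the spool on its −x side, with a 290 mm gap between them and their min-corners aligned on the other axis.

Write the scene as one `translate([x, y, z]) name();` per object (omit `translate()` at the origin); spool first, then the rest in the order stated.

spool();
translate([-612, 0, 0]) spool_2();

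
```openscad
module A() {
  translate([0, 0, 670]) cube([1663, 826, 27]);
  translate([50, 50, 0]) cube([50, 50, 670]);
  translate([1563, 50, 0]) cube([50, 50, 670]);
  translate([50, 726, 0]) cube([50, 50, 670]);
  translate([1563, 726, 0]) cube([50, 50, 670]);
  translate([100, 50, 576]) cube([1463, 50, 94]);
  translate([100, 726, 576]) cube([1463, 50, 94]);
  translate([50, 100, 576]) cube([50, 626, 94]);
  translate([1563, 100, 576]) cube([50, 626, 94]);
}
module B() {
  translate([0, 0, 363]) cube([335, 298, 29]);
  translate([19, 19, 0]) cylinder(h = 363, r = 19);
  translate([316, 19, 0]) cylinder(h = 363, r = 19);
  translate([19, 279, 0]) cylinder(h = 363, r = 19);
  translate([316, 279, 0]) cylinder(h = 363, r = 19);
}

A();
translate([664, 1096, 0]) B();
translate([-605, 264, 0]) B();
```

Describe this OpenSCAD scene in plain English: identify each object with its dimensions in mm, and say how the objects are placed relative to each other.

A is a table with a 1663×826 mm rectangular top, 27 mm thick, top surface at z = 697 mm, supported by four 50×50 mm square legs, each inset 50 mm from the nearest pair of top edges, running from the floor. Four apron rails, 50 mm thick and 94 mm tall, run between adjacent legs with their top edges flush with the underside of the top and their outer faces flush with the legs' outer faces.

B is a four-legged stool. The seat is a 335×298×29 mm slab whose top surface is at z = 392 mm; four round legs, each 38 mm in diameter, run from the floor (z = 0) to the underside of the seat, each leg's axis is inset half a diameter from the nearest pair of seat edges (so the leg's bounding box is flush with the corner).

Two stools sit around the table at the +y, −x sides.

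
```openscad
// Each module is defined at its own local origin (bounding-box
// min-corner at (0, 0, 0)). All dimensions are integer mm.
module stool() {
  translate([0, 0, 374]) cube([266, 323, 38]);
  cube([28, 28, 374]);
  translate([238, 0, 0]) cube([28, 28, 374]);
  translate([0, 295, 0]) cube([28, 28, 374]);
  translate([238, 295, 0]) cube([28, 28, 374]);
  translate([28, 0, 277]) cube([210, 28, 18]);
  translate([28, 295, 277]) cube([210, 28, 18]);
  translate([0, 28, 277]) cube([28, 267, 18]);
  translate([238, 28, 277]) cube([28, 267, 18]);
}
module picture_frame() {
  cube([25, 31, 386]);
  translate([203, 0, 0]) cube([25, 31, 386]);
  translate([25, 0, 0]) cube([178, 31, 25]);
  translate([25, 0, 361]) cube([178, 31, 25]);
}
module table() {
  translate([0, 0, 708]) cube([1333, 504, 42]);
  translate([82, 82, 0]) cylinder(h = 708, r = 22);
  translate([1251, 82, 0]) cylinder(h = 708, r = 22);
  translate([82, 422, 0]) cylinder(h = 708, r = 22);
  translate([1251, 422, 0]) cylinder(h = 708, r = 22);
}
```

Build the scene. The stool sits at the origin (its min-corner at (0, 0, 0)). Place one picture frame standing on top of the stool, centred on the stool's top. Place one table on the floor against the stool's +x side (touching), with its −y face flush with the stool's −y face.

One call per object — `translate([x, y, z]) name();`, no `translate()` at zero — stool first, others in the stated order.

stool();
translate([19, 146, 412]) picture_frame();
translate([266, 0, 0]) table();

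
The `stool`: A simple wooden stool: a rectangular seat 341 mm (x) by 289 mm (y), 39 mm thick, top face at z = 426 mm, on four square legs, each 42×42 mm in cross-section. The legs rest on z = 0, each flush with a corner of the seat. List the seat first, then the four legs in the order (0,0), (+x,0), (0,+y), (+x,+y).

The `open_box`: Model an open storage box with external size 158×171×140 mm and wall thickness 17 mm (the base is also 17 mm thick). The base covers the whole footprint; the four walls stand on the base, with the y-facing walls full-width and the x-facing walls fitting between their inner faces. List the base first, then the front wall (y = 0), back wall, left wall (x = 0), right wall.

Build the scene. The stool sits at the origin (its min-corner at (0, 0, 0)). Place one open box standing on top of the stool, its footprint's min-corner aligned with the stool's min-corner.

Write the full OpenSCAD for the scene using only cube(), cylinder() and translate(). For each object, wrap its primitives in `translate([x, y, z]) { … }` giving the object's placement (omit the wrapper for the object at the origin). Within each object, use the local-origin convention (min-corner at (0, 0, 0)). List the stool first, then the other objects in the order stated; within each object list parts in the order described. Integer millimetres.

translate([0, 0, 387]) cube([341, 289, 39]);
cube([42, 42, 387]);
translate([299, 0, 0]) cube([42, 42, 387]);
translate([0, 247, 0]) cube([42, 42, 387]);
translate([299, 247, 0]) cube([42, 42, 387]);
translate([0, 0, 426]) {
  cube([158, 171, 17]);
  translate([0, 0, 17]) cube([158, 17, 123]);
  translate([0, 154, 17]) cube([158, 17, 123]);
  translate([0, 17, 17]) cube([17, 137, 123]);
  translate([141, 17, 17]) cube([17, 137, 123]);
}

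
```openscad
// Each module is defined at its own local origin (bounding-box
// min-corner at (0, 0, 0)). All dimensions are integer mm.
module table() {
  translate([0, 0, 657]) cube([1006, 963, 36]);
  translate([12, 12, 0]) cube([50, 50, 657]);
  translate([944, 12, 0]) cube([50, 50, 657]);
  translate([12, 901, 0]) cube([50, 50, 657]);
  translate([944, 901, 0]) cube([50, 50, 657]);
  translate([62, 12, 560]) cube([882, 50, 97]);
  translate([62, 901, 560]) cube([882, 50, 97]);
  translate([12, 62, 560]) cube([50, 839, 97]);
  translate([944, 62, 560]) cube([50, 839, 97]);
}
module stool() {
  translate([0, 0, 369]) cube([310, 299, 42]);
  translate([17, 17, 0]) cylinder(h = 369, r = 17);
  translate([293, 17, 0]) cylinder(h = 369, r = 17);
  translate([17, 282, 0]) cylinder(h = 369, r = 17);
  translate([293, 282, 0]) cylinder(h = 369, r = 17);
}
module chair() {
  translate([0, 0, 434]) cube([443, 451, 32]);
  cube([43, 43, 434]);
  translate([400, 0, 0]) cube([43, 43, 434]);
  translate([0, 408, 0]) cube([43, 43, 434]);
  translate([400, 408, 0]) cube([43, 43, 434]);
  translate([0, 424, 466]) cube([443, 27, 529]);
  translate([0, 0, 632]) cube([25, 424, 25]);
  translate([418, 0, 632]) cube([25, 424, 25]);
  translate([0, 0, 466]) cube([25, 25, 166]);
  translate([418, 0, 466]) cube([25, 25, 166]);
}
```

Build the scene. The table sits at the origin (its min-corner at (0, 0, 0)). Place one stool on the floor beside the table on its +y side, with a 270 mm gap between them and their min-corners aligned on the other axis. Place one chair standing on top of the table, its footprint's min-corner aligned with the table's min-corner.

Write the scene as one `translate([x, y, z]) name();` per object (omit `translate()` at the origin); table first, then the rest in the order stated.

table();
translate([0, 1233, 0]) stool();
translate([0, 0, 693]) chair();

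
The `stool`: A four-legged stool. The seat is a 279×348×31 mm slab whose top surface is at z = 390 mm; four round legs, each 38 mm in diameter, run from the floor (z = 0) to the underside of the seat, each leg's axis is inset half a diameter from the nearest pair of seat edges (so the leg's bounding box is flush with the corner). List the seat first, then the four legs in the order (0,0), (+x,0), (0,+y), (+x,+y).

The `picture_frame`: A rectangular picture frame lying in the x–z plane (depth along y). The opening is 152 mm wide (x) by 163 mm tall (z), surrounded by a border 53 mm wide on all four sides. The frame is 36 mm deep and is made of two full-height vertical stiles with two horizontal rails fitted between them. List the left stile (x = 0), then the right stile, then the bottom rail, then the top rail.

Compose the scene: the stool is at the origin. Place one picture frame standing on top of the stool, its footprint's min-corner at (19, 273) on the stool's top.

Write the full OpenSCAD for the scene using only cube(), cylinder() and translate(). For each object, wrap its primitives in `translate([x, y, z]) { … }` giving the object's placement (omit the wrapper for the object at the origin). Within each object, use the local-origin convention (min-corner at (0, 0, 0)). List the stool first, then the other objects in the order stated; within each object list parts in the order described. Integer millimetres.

translate([0, 0, 359]) cube([279, 348, 31]);
translate([19, 19, 0]) cylinder(h = 359, r = 19);
translate([260, 19, 0]) cylinder(h = 359, r = 19);
translate([19, 329, 0]) cylinder(h = 359, r = 19);
translate([260, 329, 0]) cylinder(h = 359, r = 19);
translate([19, 273, 390]) {
  cube([53, 36, 269]);
  translate([205, 0, 0]) cube([53, 36, 269]);
  translate([53, 0, 0]) cube([152, 36, 53]);
  translate([53, 0, 216]) cube([152, 36, 53]);
}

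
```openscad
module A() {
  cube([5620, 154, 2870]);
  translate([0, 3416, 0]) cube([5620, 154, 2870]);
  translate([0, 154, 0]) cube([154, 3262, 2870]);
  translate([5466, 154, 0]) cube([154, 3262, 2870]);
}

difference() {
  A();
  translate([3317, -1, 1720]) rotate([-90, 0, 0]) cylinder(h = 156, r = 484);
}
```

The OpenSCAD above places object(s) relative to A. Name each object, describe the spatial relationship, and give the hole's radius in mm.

A is a house frame. The house frame has a circular hole through its front wall. The hole's radius is 484 mm.

The subtracted cylinder has r = 484 mm.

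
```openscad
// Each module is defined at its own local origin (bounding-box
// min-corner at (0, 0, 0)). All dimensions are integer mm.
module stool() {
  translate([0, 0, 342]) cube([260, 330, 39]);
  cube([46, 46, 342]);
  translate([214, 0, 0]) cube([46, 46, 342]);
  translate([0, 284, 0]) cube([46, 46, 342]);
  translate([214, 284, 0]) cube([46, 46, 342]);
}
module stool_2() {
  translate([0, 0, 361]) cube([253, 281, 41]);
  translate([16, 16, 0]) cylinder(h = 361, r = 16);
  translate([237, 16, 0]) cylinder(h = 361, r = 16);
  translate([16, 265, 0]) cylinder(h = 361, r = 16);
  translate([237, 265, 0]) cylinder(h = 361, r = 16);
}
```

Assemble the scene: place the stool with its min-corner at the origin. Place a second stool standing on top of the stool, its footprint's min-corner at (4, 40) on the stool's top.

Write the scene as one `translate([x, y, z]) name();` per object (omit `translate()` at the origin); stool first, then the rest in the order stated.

stool();
translate([4, 40, 381]) stool_2();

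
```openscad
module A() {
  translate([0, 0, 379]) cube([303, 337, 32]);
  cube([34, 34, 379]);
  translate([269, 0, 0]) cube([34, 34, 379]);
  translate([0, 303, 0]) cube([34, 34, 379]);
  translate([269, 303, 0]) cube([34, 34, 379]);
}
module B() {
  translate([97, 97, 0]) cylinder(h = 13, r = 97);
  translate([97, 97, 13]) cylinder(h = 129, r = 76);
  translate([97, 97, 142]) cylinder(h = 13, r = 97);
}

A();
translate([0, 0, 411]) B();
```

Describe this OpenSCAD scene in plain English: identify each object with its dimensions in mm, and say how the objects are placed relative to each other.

A is a four-legged stool. The seat is 303×337 mm, 32 mm thick, top at z = 411 mm. It stands on four square legs, each 34×34 mm in cross-section, from z = 0 to the seat underside, each flush with a corner of the seat.

B is a spool: two coaxial disc flanges of radius 97 mm and thickness 13 mm, joined by a core cylinder of radius 76 mm and height 129 mm. The lower flange rests on z = 0 and the three cylinders share a vertical axis.

The spool is on top of the stool.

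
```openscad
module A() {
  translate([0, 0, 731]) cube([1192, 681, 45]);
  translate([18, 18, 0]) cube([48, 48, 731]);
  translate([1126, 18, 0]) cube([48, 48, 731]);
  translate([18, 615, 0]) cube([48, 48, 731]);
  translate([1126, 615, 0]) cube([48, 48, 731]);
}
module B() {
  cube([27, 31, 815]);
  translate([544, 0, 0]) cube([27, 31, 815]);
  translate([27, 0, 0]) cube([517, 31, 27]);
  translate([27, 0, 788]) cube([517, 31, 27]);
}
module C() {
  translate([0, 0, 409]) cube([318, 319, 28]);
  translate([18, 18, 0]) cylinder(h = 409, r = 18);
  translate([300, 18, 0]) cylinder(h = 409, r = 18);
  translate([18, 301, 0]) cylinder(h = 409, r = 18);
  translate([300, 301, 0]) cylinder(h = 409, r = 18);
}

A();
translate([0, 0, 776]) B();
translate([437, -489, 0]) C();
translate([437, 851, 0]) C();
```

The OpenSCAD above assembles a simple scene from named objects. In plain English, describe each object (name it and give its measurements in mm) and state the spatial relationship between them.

A is a rectangular dining table. The top is 1192×681×45 mm with its upper surface at z = 776 mm. It stands on four 48×48 mm square legs, each inset 18 mm from the nearest pair of top edges, running from the floor to the underside of the top.

B is a picture frame with a 517×761 mm rectangular opening (x by z) and a uniform 27 mm border on every side. Frame depth is 31 mm along y. It is built from two vertical stiles running the full outside height and two horizontal rails spanning the gap between the stiles.

C is a four-legged stool. The seat is a 318×319×28 mm slab whose top surface is at z = 437 mm; four round legs, each 36 mm in diameter, run from the floor (z = 0) to the underside of the seat, each leg's axis is inset half a diameter from the nearest pair of seat edges (so the leg's bounding box is flush with the corner).

The picture frame is on top of the table. Two stools sit around the table at the −y, +y sides.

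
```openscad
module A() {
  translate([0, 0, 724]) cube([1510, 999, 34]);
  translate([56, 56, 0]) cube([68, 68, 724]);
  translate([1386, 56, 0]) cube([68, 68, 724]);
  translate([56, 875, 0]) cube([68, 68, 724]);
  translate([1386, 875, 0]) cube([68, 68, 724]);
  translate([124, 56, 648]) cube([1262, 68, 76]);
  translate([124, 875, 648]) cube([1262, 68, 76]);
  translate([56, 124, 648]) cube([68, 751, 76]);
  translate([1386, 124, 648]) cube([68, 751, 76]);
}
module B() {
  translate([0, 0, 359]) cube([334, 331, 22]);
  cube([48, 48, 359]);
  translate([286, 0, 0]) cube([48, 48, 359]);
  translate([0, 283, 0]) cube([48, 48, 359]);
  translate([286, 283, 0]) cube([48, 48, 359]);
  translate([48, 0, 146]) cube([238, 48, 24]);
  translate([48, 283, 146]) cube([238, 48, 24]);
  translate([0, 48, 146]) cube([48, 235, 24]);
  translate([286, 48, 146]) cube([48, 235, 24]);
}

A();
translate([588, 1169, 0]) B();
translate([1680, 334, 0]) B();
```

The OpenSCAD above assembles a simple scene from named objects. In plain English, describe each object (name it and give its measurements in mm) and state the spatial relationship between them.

A is a table: top 1510 mm (x) × 999 mm (y), 34 mm thick, upper face at z = 758 mm, on four 68×68 mm square legs, each inset 56 mm from the nearest pair of top edges, running from z = 0 to the bottom of the top. Four apron rails, 68 mm thick and 76 mm tall, run between adjacent legs with their top edges flush with the underside of the top and their outer faces flush with the legs' outer faces.

B is a four-legged stool. The seat is 334×331 mm, 22 mm thick, top at z = 381 mm. It stands on four square legs, each 48×48 mm in cross-section, from z = 0 to the seat underside, each flush with a corner of the seat. Four stretchers, 48 mm wide and 24 mm tall, connect adjacent legs with their undersides at z = 146 mm, each running between the inner faces of the legs it joins and aligned with the legs' outer faces on the other axis.

Two stools sit around the table at the +y, +x sides.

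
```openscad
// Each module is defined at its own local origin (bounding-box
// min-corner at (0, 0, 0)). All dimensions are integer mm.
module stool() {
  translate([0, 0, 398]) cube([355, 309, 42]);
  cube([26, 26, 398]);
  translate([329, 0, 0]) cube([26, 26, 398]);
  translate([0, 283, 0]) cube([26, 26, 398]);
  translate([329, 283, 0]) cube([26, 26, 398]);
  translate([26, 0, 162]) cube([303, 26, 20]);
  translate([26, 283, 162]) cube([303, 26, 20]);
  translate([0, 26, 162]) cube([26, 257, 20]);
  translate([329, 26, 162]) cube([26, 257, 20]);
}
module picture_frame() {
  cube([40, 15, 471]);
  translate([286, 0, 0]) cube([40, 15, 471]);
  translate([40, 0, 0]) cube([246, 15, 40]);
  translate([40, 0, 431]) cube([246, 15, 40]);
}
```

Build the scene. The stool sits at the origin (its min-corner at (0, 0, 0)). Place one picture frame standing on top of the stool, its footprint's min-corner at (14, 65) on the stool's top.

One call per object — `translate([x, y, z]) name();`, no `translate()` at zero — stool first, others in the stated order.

stool();
translate([14, 65, 440]) picture_frame();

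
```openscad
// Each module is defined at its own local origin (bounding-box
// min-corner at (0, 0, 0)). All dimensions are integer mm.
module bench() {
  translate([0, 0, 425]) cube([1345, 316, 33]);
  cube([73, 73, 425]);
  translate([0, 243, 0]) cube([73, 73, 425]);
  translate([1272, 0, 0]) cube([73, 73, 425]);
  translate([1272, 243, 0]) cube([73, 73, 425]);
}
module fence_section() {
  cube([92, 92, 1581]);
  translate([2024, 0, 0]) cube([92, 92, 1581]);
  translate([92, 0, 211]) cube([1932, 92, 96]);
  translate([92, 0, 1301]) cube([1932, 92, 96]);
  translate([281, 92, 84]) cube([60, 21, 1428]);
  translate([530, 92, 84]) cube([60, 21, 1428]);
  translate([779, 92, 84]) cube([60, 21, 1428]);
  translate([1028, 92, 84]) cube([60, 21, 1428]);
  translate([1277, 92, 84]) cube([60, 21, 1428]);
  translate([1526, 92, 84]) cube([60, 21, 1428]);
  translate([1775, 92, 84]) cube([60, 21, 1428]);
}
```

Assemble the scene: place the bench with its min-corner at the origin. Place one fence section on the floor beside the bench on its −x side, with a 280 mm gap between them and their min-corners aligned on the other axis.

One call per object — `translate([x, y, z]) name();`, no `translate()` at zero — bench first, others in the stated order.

bench();
translate([-2396, 0, 0]) fence_section();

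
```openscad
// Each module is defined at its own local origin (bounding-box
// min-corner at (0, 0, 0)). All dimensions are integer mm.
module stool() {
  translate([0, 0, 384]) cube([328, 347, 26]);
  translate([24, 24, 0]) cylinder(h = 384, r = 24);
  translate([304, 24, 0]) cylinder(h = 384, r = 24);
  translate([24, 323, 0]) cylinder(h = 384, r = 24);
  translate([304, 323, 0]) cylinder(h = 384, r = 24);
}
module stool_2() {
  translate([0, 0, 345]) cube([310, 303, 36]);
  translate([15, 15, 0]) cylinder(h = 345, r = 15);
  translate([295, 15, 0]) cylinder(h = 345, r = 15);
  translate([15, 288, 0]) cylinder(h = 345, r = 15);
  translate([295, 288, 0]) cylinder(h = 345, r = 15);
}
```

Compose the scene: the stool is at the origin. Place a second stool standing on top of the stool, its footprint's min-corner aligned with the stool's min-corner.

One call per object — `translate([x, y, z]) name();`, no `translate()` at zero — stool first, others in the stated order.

stool();
translate([0, 0, 410]) stool_2();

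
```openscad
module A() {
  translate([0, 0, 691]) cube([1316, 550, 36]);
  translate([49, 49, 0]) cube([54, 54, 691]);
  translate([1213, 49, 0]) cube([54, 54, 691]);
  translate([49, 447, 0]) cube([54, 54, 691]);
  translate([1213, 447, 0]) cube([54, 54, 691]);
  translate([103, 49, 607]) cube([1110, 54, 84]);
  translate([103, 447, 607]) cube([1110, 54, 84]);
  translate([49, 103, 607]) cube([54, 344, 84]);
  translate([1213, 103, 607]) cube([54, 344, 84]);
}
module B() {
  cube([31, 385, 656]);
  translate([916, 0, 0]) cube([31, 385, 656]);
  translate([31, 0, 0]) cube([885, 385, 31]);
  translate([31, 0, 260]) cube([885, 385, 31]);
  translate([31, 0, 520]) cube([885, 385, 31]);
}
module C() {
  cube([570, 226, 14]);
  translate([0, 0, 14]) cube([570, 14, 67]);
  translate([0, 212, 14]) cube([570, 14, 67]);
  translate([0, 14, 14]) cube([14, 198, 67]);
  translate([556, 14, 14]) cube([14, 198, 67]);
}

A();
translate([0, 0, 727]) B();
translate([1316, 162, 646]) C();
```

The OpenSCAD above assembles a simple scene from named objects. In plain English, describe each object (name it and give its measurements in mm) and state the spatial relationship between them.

A is a table: top 1316 mm (x) × 550 mm (y), 36 mm thick, upper face at z = 727 mm, on four 54×54 mm square legs, each inset 49 mm from the nearest pair of top edges, running from z = 0 to the bottom of the top. Four apron rails, 54 mm thick and 84 mm tall, run between adjacent legs with their top edges flush with the underside of the top and their outer faces flush with the legs' outer faces.

B is a bookshelf 947 mm wide overall, 385 mm deep and 656 mm tall. The two sides are 31 mm thick vertical panels. 3 horizontal shelves of 31 mm thickness span between the inner faces of the sides; the lowest shelf sits on the floor and shelves are stacked with a clear vertical gap of 229 mm between each pair.

C is an open-topped rectangular box: outside dimensions 570×226×81 mm, with a uniform wall and base thickness of 14 mm. The base is a full 570×226 slab on the floor; four walls sit on top of the base. The front and back walls (the −y and +y sides) span the full width; the two side walls fit between them.

The bookshelf is on top of the table. The open box is beside the table with their tops flush at z = 727.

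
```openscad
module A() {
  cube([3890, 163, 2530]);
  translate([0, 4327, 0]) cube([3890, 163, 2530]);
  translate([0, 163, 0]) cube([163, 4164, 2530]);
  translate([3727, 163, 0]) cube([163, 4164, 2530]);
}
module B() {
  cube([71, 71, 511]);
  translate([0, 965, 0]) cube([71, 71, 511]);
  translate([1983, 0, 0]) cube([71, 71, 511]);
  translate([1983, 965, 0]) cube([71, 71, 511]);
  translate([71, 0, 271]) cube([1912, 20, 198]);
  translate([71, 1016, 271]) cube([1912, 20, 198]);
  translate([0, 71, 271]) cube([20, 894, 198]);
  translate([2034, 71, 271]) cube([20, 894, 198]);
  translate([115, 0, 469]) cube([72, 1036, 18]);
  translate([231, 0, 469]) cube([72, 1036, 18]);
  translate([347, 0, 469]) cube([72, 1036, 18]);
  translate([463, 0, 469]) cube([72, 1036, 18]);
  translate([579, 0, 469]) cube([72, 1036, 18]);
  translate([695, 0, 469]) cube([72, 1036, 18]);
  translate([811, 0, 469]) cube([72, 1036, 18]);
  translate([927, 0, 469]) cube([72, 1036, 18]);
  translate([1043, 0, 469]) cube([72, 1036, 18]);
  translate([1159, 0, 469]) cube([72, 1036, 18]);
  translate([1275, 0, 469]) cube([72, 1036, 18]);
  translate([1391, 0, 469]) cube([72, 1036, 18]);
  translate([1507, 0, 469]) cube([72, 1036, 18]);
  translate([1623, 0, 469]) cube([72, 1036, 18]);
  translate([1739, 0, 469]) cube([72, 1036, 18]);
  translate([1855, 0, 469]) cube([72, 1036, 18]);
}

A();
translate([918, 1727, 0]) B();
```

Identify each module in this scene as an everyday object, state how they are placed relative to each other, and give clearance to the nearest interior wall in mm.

A is a house frame. B is a bed frame. The bed frame sits inside the house frame, centred. The clearance to the nearest interior wall is 755 mm.

Clearances: x = 755, y = 1564; minimum 755 mm.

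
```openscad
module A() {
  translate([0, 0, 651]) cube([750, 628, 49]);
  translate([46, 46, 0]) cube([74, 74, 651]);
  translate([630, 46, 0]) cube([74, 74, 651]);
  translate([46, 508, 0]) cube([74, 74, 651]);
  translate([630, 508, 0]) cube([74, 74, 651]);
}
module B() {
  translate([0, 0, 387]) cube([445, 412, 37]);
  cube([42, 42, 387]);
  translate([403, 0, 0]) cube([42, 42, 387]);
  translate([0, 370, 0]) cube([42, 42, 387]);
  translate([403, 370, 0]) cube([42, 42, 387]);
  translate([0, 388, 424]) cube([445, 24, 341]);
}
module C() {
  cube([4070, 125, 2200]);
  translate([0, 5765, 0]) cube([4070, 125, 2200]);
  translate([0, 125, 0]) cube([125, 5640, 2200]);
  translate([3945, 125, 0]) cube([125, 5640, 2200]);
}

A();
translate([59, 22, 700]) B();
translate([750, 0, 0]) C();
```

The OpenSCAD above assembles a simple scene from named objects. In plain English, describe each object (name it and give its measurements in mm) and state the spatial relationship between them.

A is a table with a 750×628 mm rectangular top, 49 mm thick, top surface at z = 700 mm, supported by four 74×74 mm square legs, each inset 46 mm from the nearest pair of top edges, running from the floor.

B is a chair. The seat is a 445×412×37 mm slab with its top at z = 424 mm, on four 42×42 mm corner legs (flush with the seat edges, standing on z = 0). A flat backrest 24 mm thick, 341 mm tall, spans the full seat width and rises from the seat top along its +y edge, rear face flush with the rear of the seat.

C is a box-shaped house frame (walls only): outside footprint 4070×5890 mm, wall height 2200 mm, wall thickness 125 mm. The two y-facing walls run the full x-width; the two x-facing walls fit between the inner faces of the y-facing walls.

The chair is on top of the table. The house frame is against the table's +x side, with their −y faces flush.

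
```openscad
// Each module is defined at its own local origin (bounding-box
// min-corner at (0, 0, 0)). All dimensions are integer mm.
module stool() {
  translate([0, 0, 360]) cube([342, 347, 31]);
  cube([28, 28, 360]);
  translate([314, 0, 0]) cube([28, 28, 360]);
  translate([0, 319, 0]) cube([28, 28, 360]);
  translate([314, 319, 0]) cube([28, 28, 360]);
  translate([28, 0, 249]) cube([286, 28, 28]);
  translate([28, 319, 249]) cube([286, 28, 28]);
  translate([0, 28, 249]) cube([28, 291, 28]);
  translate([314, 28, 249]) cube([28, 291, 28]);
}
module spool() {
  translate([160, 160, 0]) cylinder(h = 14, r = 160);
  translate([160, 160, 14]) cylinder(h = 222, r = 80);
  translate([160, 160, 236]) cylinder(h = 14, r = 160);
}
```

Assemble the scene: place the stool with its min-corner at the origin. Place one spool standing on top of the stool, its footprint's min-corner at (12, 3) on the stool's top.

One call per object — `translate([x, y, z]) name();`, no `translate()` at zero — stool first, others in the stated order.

stool();
translate([12, 3, 391]) spool();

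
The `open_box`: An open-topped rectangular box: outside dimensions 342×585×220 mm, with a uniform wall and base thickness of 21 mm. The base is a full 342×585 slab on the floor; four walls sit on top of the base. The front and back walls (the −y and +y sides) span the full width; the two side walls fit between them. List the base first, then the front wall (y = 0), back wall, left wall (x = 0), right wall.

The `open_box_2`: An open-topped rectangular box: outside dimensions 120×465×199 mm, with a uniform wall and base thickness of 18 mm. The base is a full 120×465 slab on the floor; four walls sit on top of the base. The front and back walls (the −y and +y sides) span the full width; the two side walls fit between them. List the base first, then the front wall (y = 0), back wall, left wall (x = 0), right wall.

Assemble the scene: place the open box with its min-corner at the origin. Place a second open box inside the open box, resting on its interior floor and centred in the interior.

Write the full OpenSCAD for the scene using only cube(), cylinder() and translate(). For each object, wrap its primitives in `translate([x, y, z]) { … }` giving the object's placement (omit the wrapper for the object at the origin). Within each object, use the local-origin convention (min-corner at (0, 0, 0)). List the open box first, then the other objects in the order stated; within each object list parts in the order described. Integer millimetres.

cube([342, 585, 21]);
translate([0, 0, 21]) cube([342, 21, 199]);
translate([0, 564, 21]) cube([342, 21, 199]);
translate([0, 21, 21]) cube([21, 543, 199]);
translate([321, 21, 21]) cube([21, 543, 199]);
translate([111, 60, 21]) {
  cube([120, 465, 18]);
  translate([0, 0, 18]) cube([120, 18, 181]);
  translate([0, 447, 18]) cube([120, 18, 181]);
  translate([0, 18, 18]) cube([18, 429, 181]);
  translate([102, 18, 18]) cube([18, 429, 181]);
}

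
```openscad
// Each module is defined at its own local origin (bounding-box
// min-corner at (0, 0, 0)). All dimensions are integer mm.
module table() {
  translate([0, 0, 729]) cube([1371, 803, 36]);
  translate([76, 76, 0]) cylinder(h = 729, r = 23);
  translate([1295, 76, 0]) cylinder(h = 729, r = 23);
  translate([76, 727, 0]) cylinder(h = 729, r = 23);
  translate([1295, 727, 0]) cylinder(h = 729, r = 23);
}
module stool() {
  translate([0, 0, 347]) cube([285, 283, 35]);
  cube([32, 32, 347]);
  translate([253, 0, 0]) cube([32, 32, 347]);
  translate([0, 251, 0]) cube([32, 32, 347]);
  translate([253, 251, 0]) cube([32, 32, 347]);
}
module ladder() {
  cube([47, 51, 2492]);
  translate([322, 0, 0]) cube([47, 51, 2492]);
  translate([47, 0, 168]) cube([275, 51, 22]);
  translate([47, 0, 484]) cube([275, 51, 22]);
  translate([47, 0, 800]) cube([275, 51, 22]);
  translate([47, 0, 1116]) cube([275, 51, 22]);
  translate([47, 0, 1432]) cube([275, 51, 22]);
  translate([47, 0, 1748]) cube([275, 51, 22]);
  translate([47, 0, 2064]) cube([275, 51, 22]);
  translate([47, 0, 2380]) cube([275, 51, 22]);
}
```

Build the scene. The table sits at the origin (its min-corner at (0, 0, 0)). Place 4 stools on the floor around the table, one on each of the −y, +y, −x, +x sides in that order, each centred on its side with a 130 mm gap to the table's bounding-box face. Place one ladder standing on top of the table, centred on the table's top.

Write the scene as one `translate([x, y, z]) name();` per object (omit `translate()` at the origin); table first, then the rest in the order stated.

table();
translate([543, -413, 0]) stool();
translate([543, 933, 0]) stool();
translate([-415, 260, 0]) stool();
translate([1501, 260, 0]) stool();
translate([501, 376, 765]) ladder();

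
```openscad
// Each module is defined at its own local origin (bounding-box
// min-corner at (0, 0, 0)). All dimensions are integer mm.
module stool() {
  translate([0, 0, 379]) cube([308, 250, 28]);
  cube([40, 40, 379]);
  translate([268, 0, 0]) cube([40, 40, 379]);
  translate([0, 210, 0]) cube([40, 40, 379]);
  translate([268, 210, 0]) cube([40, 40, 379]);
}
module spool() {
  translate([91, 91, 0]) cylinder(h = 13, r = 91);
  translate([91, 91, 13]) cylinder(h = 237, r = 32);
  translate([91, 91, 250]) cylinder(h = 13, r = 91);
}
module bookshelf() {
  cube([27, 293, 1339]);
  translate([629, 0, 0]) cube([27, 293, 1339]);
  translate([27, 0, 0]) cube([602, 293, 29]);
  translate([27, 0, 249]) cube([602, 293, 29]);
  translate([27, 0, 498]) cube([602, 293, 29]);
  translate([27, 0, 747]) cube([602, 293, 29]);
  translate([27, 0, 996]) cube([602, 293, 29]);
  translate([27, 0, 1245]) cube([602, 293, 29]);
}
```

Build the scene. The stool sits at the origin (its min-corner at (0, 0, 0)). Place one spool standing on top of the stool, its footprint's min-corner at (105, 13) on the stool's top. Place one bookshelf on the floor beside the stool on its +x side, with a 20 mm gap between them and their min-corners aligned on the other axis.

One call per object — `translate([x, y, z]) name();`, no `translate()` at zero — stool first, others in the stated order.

stool();
translate([105, 13, 407]) spool();
translate([328, 0, 0]) bookshelf();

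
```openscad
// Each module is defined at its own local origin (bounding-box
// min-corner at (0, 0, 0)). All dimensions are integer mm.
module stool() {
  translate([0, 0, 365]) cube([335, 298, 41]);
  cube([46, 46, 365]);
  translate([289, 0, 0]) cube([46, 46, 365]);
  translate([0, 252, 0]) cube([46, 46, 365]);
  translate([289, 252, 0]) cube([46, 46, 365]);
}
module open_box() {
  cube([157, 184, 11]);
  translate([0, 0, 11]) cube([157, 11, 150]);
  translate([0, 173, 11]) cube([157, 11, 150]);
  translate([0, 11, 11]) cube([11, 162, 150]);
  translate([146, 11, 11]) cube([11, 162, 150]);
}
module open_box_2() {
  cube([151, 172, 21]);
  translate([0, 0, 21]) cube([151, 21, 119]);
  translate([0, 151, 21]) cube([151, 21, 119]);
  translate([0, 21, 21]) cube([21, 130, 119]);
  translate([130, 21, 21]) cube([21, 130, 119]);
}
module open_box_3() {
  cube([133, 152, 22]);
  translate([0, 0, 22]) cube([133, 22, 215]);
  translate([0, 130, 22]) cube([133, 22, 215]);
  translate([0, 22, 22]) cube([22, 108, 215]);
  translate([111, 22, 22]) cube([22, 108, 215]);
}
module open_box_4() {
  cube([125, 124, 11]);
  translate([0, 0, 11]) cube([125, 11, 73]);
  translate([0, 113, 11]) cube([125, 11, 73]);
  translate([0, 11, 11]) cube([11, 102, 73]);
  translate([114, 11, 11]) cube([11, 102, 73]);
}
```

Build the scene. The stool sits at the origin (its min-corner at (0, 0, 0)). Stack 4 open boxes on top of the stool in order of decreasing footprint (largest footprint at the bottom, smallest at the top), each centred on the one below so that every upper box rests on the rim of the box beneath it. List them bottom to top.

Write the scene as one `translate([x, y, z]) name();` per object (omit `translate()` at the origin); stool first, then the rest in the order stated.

stool();
translate([89, 57, 406]) open_box();
translate([92, 63, 567]) open_box_2();
translate([101, 73, 707]) open_box_3();
translate([105, 87, 944]) open_box_4();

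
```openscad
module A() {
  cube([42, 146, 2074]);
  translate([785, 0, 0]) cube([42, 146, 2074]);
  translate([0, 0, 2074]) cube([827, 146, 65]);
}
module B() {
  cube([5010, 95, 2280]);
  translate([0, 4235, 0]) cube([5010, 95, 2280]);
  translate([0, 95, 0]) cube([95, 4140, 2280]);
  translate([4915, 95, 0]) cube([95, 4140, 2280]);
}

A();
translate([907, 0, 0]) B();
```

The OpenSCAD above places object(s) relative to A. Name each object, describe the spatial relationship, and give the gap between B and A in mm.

The house frame's nearest face is 80 mm from the door frame's +x face.

A is a door frame. B is a house frame. The house frame is on the floor beside the door frame on its +x side. The gap between the house frame and the door frame is 80 mm.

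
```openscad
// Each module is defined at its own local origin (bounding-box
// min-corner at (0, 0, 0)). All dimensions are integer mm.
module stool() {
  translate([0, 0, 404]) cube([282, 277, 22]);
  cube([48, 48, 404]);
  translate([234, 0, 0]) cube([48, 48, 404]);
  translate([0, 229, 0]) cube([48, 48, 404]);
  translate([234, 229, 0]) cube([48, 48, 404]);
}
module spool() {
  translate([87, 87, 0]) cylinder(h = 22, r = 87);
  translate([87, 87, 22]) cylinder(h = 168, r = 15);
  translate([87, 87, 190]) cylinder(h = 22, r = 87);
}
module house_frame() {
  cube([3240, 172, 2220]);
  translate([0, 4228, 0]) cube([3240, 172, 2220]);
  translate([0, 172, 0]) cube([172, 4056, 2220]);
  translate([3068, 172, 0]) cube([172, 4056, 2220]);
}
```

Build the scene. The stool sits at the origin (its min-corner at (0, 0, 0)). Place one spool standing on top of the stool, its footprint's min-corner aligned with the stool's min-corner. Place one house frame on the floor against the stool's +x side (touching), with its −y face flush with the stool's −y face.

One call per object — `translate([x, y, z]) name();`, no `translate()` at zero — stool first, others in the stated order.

stool();
translate([0, 0, 426]) spool();
translate([282, 0, 0]) house_frame();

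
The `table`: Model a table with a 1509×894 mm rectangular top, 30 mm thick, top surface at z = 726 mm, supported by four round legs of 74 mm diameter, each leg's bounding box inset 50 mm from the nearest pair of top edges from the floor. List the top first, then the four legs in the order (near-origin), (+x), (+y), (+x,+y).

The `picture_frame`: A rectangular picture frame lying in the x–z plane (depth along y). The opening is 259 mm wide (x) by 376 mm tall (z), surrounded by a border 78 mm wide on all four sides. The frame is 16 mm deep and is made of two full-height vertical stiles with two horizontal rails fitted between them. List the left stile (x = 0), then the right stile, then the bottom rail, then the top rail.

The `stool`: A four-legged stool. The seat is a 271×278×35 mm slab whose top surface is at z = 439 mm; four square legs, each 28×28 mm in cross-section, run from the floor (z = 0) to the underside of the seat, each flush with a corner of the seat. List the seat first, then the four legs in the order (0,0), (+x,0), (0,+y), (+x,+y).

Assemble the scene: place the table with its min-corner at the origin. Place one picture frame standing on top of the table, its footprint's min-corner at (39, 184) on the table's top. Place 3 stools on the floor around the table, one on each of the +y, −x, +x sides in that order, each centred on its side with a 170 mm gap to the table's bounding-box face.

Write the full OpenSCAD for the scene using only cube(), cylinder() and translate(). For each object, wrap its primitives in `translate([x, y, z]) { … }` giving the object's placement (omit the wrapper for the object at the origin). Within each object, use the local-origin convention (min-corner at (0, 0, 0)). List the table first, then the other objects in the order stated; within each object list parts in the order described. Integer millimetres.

translate([0, 0, 696]) cube([1509, 894, 30]);
translate([87, 87, 0]) cylinder(h = 696, r = 37);
translate([1422, 87, 0]) cylinder(h = 696, r = 37);
translate([87, 807, 0]) cylinder(h = 696, r = 37);
translate([1422, 807, 0]) cylinder(h = 696, r = 37);
translate([39, 184, 726]) {
  cube([78, 16, 532]);
  translate([337, 0, 0]) cube([78, 16, 532]);
  translate([78, 0, 0]) cube([259, 16, 78]);
  translate([78, 0, 454]) cube([259, 16, 78]);
}
translate([619, 1064, 0]) {
  translate([0, 0, 404]) cube([271, 278, 35]);
  cube([28, 28, 404]);
  translate([243, 0, 0]) cube([28, 28, 404]);
  translate([0, 250, 0]) cube([28, 28, 404]);
  translate([243, 250, 0]) cube([28, 28, 404]);
}
translate([-441, 308, 0]) {
  translate([0, 0, 404]) cube([271, 278, 35]);
  cube([28, 28, 404]);
  translate([243, 0, 0]) cube([28, 28, 404]);
  translate([0, 250, 0]) cube([28, 28, 404]);
  translate([243, 250, 0]) cube([28, 28, 404]);
}
translate([1679, 308, 0]) {
  translate([0, 0, 404]) cube([271, 278, 35]);
  cube([28, 28, 404]);
  translate([243, 0, 0]) cube([28, 28, 404]);
  translate([0, 250, 0]) cube([28, 28, 404]);
  translate([243, 250, 0]) cube([28, 28, 404]);
}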